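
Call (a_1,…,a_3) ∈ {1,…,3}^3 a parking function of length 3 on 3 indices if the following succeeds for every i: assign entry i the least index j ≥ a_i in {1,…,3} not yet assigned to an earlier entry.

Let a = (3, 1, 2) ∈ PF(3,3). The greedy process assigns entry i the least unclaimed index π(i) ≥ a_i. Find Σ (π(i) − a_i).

Σπ(i) = 1+…+3 = 6; Σa = 3+1+2 = 6; disp = 6−6 = 0.

0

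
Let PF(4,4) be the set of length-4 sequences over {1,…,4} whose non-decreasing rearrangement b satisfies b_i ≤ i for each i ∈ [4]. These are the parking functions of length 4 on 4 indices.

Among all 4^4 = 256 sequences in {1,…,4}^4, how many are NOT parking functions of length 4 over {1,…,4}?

131

|PF| = (5−4)·5^(4−1) = 1×125 = 125 [KW]
One tuple (3,3,4,2) → sorted (2,3,3,4): b_1=2>1, not a PF.
Total 256; non-PF = 256−125 = 131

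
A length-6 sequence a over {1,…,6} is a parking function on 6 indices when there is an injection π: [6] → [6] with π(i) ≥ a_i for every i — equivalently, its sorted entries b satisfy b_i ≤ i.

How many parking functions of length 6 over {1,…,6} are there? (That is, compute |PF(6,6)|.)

16807

|PF| = (6−6+1)·(6+1)^(6−1) = 1×16807 = 16807
One tuple (5,3,4,4,2,1) → sorted (1,2,3,4,4,5): b_i ≤ i ∀i, a PF.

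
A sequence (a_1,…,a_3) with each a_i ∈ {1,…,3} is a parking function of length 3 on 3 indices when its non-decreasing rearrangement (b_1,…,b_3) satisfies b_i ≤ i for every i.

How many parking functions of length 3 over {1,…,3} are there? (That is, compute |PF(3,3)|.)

16

|PF| = (4−3)·4^(3−1) = 1×16 = 16
E.g. (1,3,1) → sorted (1,1,3): b_i ≤ i ∀i, a PF.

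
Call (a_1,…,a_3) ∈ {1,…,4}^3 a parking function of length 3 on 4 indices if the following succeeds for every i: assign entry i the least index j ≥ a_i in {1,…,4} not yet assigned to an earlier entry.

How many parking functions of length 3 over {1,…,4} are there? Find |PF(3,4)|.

50

#PF = (4−3+1)·(4+1)^(3−1) = 2·25 = 50 (Konheim–Weiss)
E.g. (3,2,4) → sorted (2,3,4): b_i ≤ 1+i ∀i, a PF.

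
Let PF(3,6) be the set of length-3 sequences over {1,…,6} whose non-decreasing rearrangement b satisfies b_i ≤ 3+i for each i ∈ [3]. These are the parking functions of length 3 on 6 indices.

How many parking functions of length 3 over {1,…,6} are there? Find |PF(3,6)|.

196

|PF| = (6−3+1)·(6+1)^(3−1) = 4·49 = 196 [KW]
E.g. (2,2,1) → sorted (1,2,2): b_i ≤ 3+i ∀i, a PF.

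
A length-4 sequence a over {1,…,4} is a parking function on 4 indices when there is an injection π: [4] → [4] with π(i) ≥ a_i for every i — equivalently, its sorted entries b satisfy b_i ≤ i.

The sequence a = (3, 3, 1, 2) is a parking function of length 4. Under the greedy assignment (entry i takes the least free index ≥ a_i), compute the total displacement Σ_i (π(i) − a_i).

Σπ = 10 ({1..4} each once); Σa = 3+3+1+2 = 9; disp = 10−9 = 1.

1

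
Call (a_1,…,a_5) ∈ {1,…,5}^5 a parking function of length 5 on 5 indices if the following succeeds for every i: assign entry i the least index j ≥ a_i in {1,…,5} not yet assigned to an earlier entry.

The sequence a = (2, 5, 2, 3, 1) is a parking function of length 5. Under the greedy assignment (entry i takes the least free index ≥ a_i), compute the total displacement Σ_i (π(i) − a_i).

2

Σπ(i) = 1+…+5 = 15; Σa = 2+5+2+3+1 = 13; disp = 15−13 = 2.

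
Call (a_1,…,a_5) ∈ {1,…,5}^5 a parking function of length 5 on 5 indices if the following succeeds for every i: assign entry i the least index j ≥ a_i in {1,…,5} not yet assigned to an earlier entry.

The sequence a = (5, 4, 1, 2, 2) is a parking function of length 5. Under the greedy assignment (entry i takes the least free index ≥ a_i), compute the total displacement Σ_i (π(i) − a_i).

Σπ = 15 ({1..5} each once); Σa = 5+4+1+2+2 = 14; disp = 15−14 = 1.

1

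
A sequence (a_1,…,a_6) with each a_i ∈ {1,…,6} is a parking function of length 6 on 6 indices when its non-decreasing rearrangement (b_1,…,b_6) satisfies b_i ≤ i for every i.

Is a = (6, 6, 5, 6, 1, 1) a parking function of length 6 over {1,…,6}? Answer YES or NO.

NO

Rearranged: b = (1, 1, 5, 6, 6, 6).
  b_1=1 ≤ 1
  b_2=1 ≤ 2
  b_3=5 > 3
  fails at i=3 ⇒ NO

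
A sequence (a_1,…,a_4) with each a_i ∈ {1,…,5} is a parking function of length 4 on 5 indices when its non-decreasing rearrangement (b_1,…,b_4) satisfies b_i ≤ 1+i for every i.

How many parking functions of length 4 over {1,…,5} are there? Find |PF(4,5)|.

|PF(4,5)| = 2·6^3 = 2·216 = 432 (Pollak)
One tuple (1,4,5,2) → sorted (1,2,4,5): b_i ≤ 1+i ∀i, a PF.

432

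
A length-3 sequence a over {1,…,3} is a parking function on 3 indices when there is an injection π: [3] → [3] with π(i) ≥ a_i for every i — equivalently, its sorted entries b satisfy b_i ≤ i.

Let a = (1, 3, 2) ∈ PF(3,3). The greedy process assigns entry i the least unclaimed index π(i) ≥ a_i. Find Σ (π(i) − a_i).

Σπ = 6 ({1..3} each once); Σa = 1+3+2 = 6; disp = 6−6 = 0.

0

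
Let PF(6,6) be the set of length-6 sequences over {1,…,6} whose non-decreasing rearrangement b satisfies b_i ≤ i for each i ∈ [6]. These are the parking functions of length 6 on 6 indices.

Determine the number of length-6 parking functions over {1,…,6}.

16807

|PF| = 1·7^5 = 1 · 16807 = 16807
E.g. (1,2,4,3,5,4) → sorted (1,2,3,4,4,5): b_i ≤ i ∀i, a PF.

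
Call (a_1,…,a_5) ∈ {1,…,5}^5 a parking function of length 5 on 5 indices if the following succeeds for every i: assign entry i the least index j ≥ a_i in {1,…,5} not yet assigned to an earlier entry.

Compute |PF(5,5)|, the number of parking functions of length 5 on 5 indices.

|PF| = (5+1−5)·(5+1)^{5−1} = 1×1296 = 1296
One tuple (5,1,1,1,3) → sorted (1,1,1,3,5): b_i ≤ i ∀i, a PF.

1296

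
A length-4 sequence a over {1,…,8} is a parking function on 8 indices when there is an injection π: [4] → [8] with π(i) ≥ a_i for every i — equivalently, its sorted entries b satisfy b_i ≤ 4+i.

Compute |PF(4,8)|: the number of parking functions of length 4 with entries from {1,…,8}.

3645

#PF = (8−4+1)·(8+1)^(4−1) = 5·729 = 3645 [KW]
E.g. (8,4,2,5) → sorted (2,4,5,8): b_i ≤ 4+i ∀i, a PF.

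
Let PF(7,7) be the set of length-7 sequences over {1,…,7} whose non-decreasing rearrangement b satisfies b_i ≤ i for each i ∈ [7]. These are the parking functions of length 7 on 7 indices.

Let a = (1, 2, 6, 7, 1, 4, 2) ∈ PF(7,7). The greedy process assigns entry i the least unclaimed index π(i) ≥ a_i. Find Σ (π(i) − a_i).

Σπ = 7·8/2 = 28 (π permutes [7]); Σa = 1+2+6+7+1+4+2 = 23; disp = 28−23 = 5.

5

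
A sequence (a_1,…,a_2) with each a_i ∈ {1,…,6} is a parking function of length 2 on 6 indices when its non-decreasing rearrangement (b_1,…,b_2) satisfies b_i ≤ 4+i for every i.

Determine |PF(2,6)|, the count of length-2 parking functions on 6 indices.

#PF = 5·7^1 = 5×7 = 35 (Pollak)
One tuple (4,2) → sorted (2,4): b_i ≤ 4+i ∀i, a PF.

35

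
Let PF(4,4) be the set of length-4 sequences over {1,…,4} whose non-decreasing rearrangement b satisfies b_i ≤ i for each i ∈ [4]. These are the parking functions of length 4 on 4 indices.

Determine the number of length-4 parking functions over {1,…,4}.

125

|PF(4,4)| = (4+1−4)·(4+1)^{4−1} = 1×125 = 125 (Pollak)
Check (3,3,1,1) → sorted (1,1,3,3): b_i ≤ i ∀i, a PF.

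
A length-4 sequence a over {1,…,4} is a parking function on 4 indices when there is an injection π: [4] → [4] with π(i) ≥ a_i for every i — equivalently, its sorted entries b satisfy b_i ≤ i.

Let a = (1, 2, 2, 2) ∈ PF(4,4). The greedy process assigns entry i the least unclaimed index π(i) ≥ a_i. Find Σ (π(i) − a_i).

3

Σπ = 4·5/2 = 10 (π permutes [4]); Σa = 1+2+2+2 = 7; disp = 10−7 = 3.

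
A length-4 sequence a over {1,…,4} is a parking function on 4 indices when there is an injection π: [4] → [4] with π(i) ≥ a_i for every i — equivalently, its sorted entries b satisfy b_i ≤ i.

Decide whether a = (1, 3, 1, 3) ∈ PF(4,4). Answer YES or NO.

YES

Sorted: b = (1, 1, 3, 3).
  b_1=1 ≤ 1
  b_2=1 ≤ 2
  b_3=3 ≤ 3
  b_4=3 ≤ 4
All bounds hold ⇒ YES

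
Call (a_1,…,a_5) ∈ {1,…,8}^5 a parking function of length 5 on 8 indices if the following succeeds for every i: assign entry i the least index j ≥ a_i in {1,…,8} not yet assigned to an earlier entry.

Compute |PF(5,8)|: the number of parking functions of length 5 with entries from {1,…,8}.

26244

|PF| = 4·9^4 = 4 · 6561 = 26244 [KW]
Example (5,6,2,1,1) → sorted (1,1,2,5,6): b_i ≤ 3+i ∀i, a PF.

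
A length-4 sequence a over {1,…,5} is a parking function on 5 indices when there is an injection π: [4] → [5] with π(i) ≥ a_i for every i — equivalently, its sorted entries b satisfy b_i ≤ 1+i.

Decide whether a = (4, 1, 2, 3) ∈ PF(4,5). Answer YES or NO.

Sorted: b = (1, 2, 3, 4).
  b_1=1 ≤ 2
  b_2=2 ≤ 3
  b_3=3 ≤ 4
  b_4=4 ≤ 5
All bounds hold ⇒ YES

YES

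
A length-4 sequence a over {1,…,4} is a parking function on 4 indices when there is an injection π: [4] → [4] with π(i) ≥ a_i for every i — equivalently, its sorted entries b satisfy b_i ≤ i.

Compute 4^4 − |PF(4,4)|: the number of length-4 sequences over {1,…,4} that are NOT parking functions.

#PF = (4+1−4)·(4+1)^{4−1} = 1×125 = 125 (Pollak)
Check (4,2,4,2) → sorted (2,2,4,4): b_1=2>1, not a PF.
4^4 − 125 = 256 − 125 = 131

131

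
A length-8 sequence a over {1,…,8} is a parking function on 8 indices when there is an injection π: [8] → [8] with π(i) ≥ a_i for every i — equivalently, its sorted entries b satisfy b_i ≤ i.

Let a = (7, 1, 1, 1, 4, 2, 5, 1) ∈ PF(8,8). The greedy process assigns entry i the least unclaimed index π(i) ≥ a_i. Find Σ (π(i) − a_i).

14

Σπ = 8·9/2 = 36 (π permutes [8]); Σa = 7+1+1+1+4+2+5+1 = 22; disp = 36−22 = 14.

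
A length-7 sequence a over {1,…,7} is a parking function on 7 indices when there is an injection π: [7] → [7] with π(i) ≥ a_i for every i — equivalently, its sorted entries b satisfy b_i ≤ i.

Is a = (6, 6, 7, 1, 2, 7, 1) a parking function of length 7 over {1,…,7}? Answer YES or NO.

NO

Order a: b = (1, 1, 2, 6, 6, 7, 7).
  b_1=1 ≤ 1
  b_2=1 ≤ 2
  b_3=2 ≤ 3
  b_4=6 > 4
  fails at i=4 ⇒ NO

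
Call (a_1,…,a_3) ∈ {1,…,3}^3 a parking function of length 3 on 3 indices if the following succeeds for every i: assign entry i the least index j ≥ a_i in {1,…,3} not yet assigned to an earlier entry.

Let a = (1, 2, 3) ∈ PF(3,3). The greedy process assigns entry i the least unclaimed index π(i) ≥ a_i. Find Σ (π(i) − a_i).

Σπ = 6 ({1..3} each once); Σa = 1+2+3 = 6; disp = 6−6 = 0.

0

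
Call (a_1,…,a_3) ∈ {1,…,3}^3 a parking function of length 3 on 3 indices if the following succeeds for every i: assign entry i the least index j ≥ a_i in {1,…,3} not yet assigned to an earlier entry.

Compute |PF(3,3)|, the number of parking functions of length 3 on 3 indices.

16

|PF| = (3−3+1)·(3+1)^(3−1) = 1 · 16 = 16 [KW]
Check (2,2,1) → sorted (1,2,2): b_i ≤ i ∀i, a PF.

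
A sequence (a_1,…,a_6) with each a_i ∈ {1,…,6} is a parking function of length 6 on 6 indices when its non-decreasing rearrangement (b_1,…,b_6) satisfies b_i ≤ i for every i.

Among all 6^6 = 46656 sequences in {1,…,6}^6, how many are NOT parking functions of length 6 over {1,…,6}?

29849

|PF(6,6)| = (7−6)·7^(6−1) = 1 · 16807 = 16807 [KW]
E.g. (3,5,4,6,6,5) → sorted (3,4,5,5,6,6): b_1=3>1, not a PF.
Total 46656; non-PF = 46656−16807 = 29849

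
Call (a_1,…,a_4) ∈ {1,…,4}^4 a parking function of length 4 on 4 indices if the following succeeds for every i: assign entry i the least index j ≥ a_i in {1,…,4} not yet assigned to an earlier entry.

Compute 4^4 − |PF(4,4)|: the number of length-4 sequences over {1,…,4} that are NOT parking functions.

Count = 1·5^3 = 1·125 = 125 (Konheim–Weiss)
E.g. (4,4,4,4) → sorted (4,4,4,4): b_1=4>1, not a PF.
Total 256; non-PF = 256−125 = 131

131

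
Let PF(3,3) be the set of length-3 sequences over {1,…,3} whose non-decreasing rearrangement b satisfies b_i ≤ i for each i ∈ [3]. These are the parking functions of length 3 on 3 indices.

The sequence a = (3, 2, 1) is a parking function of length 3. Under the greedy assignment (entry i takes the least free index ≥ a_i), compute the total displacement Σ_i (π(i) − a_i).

0

Σπ = 6 ({1..3} each once); Σa = 3+2+1 = 6; disp = 6−6 = 0.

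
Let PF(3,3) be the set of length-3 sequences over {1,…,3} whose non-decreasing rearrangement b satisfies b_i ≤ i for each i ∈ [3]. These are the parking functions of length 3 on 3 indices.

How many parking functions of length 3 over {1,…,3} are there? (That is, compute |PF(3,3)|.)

Count = (3−3+1)·(3+1)^(3−1) = 1·16 = 16 (Pollak)
E.g. (3,2,1) → sorted (1,2,3): b_i ≤ i ∀i, a PF.

16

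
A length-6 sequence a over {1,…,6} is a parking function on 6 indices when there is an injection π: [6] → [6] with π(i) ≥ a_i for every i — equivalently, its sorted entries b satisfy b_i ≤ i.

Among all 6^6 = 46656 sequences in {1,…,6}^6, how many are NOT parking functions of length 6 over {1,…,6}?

Count = (6+1−6)·(6+1)^{6−1} = 1×16807 = 16807 [KW]
One tuple (6,5,2,2,2,5) → sorted (2,2,2,5,5,6): b_1=2>1, not a PF.
So 46656 − 16807 = 29849 fail.

29849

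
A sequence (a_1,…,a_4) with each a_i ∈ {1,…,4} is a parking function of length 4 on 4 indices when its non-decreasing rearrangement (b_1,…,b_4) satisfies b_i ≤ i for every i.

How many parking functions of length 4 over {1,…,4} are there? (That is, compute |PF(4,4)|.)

|PF| = (4−4+1)·(4+1)^(4−1) = 1 · 125 = 125 (Pollak)
Example (1,3,3,2) → sorted (1,2,3,3): b_i ≤ i ∀i, a PF.

125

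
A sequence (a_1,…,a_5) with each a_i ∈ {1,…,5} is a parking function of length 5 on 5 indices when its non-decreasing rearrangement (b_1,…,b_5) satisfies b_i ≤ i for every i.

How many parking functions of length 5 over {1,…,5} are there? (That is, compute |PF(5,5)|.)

1296

|PF(5,5)| = (5+1−5)·(5+1)^{5−1} = 1×1296 = 1296 (Pollak)
Example (2,3,2,2,1) → sorted (1,2,2,2,3): b_i ≤ i ∀i, a PF.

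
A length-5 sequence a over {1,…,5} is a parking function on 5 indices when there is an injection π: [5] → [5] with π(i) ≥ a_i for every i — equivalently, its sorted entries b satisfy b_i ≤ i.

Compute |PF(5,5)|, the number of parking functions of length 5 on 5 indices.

|PF| = (5+1−5)·(5+1)^{5−1} = 1·1296 = 1296 [KW]
E.g. (4,2,3,1,5) → sorted (1,2,3,4,5): b_i ≤ i ∀i, a PF.

1296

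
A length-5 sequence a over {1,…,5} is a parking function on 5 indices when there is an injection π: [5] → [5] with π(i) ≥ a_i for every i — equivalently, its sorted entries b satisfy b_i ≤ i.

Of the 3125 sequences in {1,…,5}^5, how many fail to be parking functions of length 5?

|PF| = 1·6^4 = 1×1296 = 1296 (Konheim–Weiss)
Example (2,4,5,2,3) → sorted (2,2,3,4,5): b_1=2>1, not a PF.
Total 3125; non-PF = 3125−1296 = 1829

1829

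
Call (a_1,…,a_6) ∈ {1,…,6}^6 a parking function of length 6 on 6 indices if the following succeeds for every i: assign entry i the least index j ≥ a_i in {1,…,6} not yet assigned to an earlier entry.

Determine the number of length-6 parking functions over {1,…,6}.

16807

#PF = (7−6)·7^(6−1) = 1 · 16807 = 16807 (Konheim–Weiss)
Example (1,2,5,2,6,4) → sorted (1,2,2,4,5,6): b_i ≤ i ∀i, a PF.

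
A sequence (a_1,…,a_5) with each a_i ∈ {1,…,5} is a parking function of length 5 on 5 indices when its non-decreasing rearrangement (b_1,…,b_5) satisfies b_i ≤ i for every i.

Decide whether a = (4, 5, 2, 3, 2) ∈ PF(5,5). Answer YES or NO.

NO

Order a: b = (2, 2, 3, 4, 5).
  b_1=2 > 1
  fails at i=1 ⇒ NO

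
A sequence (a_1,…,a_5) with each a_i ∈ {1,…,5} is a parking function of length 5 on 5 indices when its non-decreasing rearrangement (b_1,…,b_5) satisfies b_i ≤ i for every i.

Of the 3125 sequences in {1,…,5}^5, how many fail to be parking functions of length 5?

|PF(5,5)| = (5+1−5)·(5+1)^{5−1} = 1 · 1296 = 1296
Check (4,5,3,1,5) → sorted (1,3,4,5,5): b_2=3>2, not a PF.
So 3125 − 1296 = 1829 fail.

1829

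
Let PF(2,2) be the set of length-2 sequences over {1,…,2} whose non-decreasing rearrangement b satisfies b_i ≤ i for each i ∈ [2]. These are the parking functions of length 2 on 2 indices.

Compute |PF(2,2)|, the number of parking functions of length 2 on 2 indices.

3

Count = (3−2)·3^(2−1) = 1×3 = 3 (Pollak)
Check (1,2) → sorted (1,2): b_i ≤ i ∀i, a PF.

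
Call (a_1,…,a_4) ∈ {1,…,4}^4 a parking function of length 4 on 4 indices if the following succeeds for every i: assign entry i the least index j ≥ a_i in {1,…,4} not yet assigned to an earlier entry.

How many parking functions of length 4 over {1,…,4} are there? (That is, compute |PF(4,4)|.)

125

#PF = (5−4)·5^(4−1) = 1×125 = 125 [KW]
One tuple (2,3,1,1) → sorted (1,1,2,3): b_i ≤ i ∀i, a PF.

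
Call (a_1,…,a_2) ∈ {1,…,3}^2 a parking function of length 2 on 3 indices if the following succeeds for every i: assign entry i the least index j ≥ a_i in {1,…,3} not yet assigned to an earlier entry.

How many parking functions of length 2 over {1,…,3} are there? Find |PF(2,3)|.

|PF(2,3)| = 2·4^1 = 2×4 = 8 (Konheim–Weiss)
Example (3,1) → sorted (1,3): b_i ≤ 1+i ∀i, a PF.

8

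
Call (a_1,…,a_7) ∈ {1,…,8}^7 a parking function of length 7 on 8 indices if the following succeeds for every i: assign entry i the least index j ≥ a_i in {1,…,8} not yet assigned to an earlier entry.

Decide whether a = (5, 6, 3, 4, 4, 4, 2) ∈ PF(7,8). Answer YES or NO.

Order a: b = (2, 3, 4, 4, 4, 5, 6).
  b_1=2 ≤ 2
  b_2=3 ≤ 3
  b_3=4 ≤ 4
  b_4=4 ≤ 5
  b_5=4 ≤ 6
  b_6=5 ≤ 7
  b_7=6 ≤ 8
All bounds hold ⇒ YES

YES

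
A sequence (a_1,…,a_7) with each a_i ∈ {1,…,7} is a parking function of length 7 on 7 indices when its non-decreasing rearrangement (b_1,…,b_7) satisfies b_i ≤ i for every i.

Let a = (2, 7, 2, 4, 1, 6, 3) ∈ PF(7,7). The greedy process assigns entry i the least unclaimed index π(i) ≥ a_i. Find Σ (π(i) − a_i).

3

Σπ = 7·8/2 = 28 (π permutes [7]); Σa = 2+7+2+4+1+6+3 = 25; disp = 28−25 = 3.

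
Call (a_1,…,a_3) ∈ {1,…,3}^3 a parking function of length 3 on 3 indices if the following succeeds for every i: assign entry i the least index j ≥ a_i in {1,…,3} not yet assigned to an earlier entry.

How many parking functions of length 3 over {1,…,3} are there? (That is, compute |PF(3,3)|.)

16

Count = (3−3+1)·(3+1)^(3−1) = 1·16 = 16 (Konheim–Weiss)
Check (2,1,3) → sorted (1,2,3): b_i ≤ i ∀i, a PF.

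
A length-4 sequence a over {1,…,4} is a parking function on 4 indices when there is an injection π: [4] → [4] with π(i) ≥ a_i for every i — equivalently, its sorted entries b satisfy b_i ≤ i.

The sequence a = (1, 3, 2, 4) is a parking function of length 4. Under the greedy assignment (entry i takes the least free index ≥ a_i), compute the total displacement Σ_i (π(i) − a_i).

0

Σπ(i) = 1+…+4 = 10; Σa = 1+3+2+4 = 10; disp = 10−10 = 0.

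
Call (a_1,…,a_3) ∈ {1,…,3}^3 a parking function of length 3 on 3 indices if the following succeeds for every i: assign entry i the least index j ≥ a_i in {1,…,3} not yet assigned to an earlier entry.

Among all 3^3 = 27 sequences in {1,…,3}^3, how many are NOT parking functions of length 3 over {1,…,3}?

11

|PF(3,3)| = (4−3)·4^(3−1) = 1 · 16 = 16 [KW]
One tuple (2,2,2) → sorted (2,2,2): b_1=2>1, not a PF.
3^3 − 16 = 27 − 16 = 11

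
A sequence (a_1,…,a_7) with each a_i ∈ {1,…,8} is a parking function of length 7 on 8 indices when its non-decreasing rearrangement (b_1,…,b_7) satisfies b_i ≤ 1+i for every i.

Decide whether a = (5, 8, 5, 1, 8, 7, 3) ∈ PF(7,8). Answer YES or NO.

Order a: b = (1, 3, 5, 5, 7, 8, 8).
  b_1=1 ≤ 2
  b_2=3 ≤ 3
  b_3=5 > 4
  fails at i=3 ⇒ NO

NO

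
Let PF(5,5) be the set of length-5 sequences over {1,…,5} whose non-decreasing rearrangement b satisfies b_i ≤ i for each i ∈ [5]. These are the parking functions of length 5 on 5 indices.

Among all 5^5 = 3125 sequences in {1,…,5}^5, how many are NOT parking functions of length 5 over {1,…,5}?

#PF = (6−5)·6^(5−1) = 1·1296 = 1296 (Konheim–Weiss)
Check (5,3,4,3,2) → sorted (2,3,3,4,5): b_1=2>1, not a PF.
Total 3125; non-PF = 3125−1296 = 1829

1829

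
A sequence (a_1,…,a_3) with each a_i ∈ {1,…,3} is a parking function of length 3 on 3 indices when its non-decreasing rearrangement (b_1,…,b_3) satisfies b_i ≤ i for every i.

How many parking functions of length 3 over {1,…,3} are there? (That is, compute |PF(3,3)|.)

|PF| = (3+1−3)·(3+1)^{3−1} = 1×16 = 16 (Konheim–Weiss)
E.g. (1,1,1) → sorted (1,1,1): b_i ≤ i ∀i, a PF.

16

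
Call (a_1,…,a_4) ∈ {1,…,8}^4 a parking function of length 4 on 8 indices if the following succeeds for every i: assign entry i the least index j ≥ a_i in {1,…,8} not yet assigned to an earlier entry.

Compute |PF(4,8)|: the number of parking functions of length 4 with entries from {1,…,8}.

#PF = (8+1−4)·(8+1)^{4−1} = 5×729 = 3645
Example (8,4,6,5) → sorted (4,5,6,8): b_i ≤ 4+i ∀i, a PF.

3645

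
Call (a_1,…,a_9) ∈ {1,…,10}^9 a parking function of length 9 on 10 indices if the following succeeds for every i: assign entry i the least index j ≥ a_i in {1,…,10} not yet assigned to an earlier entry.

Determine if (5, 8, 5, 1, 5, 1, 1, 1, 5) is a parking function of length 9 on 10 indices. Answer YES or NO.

Sorted: b = (1, 1, 1, 1, 5, 5, 5, 5, 8).
  b_1=1 ≤ 2
  b_2=1 ≤ 3
  b_3=1 ≤ 4
  b_4=1 ≤ 5
  b_5=5 ≤ 6
  b_6=5 ≤ 7
  b_7=5 ≤ 8
  b_8=5 ≤ 9
  b_9=8 ≤ 10
All bounds hold ⇒ YES

YES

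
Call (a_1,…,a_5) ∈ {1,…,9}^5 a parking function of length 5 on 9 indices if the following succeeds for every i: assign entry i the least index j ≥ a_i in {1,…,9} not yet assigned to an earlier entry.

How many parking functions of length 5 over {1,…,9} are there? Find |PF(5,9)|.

50000

|PF| = 5·10^4 = 5·10000 = 50000
Check (6,4,8,8,5) → sorted (4,5,6,8,8): b_i ≤ 4+i ∀i, a PF.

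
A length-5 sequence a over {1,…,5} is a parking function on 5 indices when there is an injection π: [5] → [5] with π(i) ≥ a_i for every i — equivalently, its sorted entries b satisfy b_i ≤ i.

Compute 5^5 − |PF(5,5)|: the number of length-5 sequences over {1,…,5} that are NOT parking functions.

|PF| = 1·6^4 = 1×1296 = 1296 (Pollak)
One tuple (3,3,5,3,4) → sorted (3,3,3,4,5): b_1=3>1, not a PF.
Total 3125; non-PF = 3125−1296 = 1829

1829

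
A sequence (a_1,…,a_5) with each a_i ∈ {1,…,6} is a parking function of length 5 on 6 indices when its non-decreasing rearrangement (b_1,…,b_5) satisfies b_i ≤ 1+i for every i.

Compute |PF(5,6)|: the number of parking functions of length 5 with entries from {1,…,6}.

4802

|PF(5,6)| = (6−5+1)·(6+1)^(5−1) = 2×2401 = 4802 [KW]
E.g. (2,5,2,6,1) → sorted (1,2,2,5,6): b_i ≤ 1+i ∀i, a PF.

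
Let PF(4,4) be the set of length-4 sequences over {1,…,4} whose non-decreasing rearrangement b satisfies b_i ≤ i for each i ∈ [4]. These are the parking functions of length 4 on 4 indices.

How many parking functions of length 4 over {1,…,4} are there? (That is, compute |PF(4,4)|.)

Count = (4−4+1)·(4+1)^(4−1) = 1×125 = 125 (Konheim–Weiss)
E.g. (2,3,3,1) → sorted (1,2,3,3): b_i ≤ i ∀i, a PF.

125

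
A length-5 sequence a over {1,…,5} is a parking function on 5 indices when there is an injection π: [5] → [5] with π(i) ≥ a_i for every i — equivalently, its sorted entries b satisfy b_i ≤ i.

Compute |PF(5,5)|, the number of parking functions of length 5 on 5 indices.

|PF| = (5+1−5)·(5+1)^{5−1} = 1 · 1296 = 1296 (Konheim–Weiss)
E.g. (2,3,2,1,4) → sorted (1,2,2,3,4): b_i ≤ i ∀i, a PF.

1296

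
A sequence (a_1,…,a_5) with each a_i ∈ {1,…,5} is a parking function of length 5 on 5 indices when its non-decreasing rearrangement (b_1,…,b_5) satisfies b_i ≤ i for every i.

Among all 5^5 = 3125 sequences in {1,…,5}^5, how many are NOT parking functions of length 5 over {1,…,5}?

1829

|PF| = 1·6^4 = 1·1296 = 1296 (Pollak)
Example (2,5,2,5,1) → sorted (1,2,2,5,5): b_4=5>4, not a PF.
5^5 − 1296 = 3125 − 1296 = 1829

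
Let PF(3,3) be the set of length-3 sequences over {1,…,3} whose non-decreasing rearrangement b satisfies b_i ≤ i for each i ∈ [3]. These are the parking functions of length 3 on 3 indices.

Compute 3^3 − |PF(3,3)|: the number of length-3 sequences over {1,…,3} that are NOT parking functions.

Count = (3+1−3)·(3+1)^{3−1} = 1×16 = 16 [KW]
One tuple (2,3,2) → sorted (2,2,3): b_1=2>1, not a PF.
3^3 − 16 = 27 − 16 = 11

11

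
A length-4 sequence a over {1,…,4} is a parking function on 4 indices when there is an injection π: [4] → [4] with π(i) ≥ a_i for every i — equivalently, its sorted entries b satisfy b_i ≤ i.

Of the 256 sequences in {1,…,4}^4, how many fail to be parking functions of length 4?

|PF(4,4)| = (5−4)·5^(4−1) = 1×125 = 125 [KW]
E.g. (4,4,3,4) → sorted (3,4,4,4): b_1=3>1, not a PF.
Total 256; non-PF = 256−125 = 131

131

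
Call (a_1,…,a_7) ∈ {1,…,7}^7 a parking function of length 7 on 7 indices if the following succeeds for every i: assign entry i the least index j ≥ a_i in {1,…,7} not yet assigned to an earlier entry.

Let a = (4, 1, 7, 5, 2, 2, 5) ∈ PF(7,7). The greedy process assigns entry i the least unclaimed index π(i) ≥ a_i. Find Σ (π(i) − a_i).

Σπ(i) = 1+…+7 = 28; Σa = 4+1+7+5+2+2+5 = 26; disp = 28−26 = 2.

2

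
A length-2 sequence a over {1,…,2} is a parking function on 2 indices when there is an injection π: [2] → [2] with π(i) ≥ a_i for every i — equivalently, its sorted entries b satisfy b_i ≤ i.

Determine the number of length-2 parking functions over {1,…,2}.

3

#PF = (3−2)·3^(2−1) = 1 · 3 = 3 (Pollak)
One tuple (1,2) → sorted (1,2): b_i ≤ i ∀i, a PF.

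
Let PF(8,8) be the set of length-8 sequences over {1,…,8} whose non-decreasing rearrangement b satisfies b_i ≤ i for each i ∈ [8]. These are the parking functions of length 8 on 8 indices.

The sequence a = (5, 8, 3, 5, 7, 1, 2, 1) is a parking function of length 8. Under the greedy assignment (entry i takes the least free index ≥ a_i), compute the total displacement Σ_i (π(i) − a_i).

Σπ = 36 ({1..8} each once); Σa = 5+8+3+5+7+1+2+1 = 32; disp = 36−32 = 4.

4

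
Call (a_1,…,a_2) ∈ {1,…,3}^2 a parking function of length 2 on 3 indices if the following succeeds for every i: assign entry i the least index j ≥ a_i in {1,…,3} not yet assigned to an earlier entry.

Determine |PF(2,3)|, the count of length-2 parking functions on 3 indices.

|PF(2,3)| = (3−2+1)·(3+1)^(2−1) = 2·4 = 8 [KW]
Example (3,1) → sorted (1,3): b_i ≤ 1+i ∀i, a PF.

8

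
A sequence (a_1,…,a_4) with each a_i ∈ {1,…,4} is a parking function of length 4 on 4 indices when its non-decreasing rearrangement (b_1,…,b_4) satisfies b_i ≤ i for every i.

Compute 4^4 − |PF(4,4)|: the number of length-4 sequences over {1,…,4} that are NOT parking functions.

|PF| = (5−4)·5^(4−1) = 1×125 = 125
Example (2,3,4,4) → sorted (2,3,4,4): b_1=2>1, not a PF.
So 256 − 125 = 131 fail.

131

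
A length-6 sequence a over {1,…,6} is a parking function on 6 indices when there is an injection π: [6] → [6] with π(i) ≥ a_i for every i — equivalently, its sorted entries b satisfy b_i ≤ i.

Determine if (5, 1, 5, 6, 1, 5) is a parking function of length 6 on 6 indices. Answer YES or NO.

NO

Order a: b = (1, 1, 5, 5, 5, 6).
  b_1=1 ≤ 1
  b_2=1 ≤ 2
  b_3=5 > 3
  fails at i=3 ⇒ NO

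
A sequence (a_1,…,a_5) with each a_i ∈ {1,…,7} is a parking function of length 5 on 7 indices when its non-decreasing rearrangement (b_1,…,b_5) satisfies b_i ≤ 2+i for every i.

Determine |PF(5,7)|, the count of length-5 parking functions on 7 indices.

12288

Count = (7+1−5)·(7+1)^{5−1} = 3×4096 = 12288 [KW]
Example (3,4,1,4,6) → sorted (1,3,4,4,6): b_i ≤ 2+i ∀i, a PF.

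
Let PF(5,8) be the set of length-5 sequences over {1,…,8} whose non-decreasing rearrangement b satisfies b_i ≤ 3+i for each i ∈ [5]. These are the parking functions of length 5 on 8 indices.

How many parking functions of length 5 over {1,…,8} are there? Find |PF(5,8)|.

26244

Count = (8+1−5)·(8+1)^{5−1} = 4 · 6561 = 26244 (Pollak)
One tuple (3,5,5,1,1) → sorted (1,1,3,5,5): b_i ≤ 3+i ∀i, a PF.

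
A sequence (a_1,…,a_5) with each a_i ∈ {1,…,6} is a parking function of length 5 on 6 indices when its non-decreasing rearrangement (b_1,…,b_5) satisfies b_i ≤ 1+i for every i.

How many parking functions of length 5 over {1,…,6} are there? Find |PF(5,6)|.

Count = 2·7^4 = 2×2401 = 4802 (Pollak)
One tuple (5,2,2,4,6) → sorted (2,2,4,5,6): b_i ≤ 1+i ∀i, a PF.

4802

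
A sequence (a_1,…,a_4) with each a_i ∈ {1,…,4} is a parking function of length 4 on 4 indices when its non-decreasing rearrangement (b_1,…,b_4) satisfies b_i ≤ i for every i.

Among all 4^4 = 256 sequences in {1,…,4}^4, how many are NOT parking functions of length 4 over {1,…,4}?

#PF = (4−4+1)·(4+1)^(4−1) = 1 · 125 = 125 (Konheim–Weiss)
Check (4,4,4,4) → sorted (4,4,4,4): b_1=4>1, not a PF.
4^4 − 125 = 256 − 125 = 131

131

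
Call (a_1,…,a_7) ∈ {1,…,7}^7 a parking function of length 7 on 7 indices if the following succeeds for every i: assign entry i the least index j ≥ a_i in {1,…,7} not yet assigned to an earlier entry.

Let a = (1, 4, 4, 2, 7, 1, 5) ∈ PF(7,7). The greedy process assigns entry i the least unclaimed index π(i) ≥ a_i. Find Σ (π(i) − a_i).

4

Σπ = 7·8/2 = 28 (π permutes [7]); Σa = 1+4+4+2+7+1+5 = 24; disp = 28−24 = 4.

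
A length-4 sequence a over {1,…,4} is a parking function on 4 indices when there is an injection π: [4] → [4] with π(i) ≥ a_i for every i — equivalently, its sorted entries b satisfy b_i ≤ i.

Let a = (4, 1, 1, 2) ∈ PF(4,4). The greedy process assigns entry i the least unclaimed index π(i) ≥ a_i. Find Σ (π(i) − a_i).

2

Σπ = 4·5/2 = 10 (π permutes [4]); Σa = 4+1+1+2 = 8; disp = 10−8 = 2.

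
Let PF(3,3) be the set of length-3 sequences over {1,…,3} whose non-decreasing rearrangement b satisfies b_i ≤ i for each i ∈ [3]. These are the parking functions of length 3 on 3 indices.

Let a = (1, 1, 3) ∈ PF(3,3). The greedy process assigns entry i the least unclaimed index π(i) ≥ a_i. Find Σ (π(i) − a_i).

1

Σπ = 6 ({1..3} each once); Σa = 1+1+3 = 5; disp = 6−5 = 1.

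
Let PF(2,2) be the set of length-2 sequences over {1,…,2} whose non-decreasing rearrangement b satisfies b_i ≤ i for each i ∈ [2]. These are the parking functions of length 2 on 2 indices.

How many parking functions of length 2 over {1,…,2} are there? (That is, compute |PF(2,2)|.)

#PF = (3−2)·3^(2−1) = 1·3 = 3 [KW]
E.g. (1,2) → sorted (1,2): b_i ≤ i ∀i, a PF.

3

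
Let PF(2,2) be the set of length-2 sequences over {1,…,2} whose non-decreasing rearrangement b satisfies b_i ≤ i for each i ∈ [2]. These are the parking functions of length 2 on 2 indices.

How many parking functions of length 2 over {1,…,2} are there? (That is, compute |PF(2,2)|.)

Count = (3−2)·3^(2−1) = 1 · 3 = 3 (Pollak)
E.g. (2,1) → sorted (1,2): b_i ≤ i ∀i, a PF.

3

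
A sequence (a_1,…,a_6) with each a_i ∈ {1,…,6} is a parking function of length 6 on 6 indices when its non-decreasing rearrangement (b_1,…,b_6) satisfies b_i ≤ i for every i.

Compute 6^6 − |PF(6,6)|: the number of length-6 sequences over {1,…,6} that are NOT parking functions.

Count = 1·7^5 = 1·16807 = 16807 [KW]
Check (6,6,4,6,3,2) → sorted (2,3,4,6,6,6): b_1=2>1, not a PF.
So 46656 − 16807 = 29849 fail.

29849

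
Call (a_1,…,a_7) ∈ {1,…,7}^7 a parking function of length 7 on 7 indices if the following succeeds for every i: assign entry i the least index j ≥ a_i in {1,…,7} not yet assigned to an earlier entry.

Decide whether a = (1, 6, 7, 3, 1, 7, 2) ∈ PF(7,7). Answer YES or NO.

Sorted: b = (1, 1, 2, 3, 6, 7, 7).
  b_1=1 ≤ 1
  b_2=1 ≤ 2
  b_3=2 ≤ 3
  b_4=3 ≤ 4
  b_5=6 > 5
  fails at i=5 ⇒ NO

NO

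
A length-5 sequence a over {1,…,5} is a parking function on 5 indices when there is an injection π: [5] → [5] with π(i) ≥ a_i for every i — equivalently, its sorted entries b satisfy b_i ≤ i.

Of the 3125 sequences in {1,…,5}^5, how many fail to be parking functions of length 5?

1829

Count = (5−5+1)·(5+1)^(5−1) = 1 · 1296 = 1296 (Konheim–Weiss)
Example (3,5,4,2,2) → sorted (2,2,3,4,5): b_1=2>1, not a PF.
5^5 − 1296 = 3125 − 1296 = 1829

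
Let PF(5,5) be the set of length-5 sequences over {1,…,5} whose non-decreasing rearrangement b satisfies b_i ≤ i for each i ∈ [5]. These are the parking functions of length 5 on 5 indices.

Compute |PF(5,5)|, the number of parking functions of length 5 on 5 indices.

1296

#PF = (6−5)·6^(5−1) = 1 · 1296 = 1296 [KW]
Example (3,3,1,2,4) → sorted (1,2,3,3,4): b_i ≤ i ∀i, a PF.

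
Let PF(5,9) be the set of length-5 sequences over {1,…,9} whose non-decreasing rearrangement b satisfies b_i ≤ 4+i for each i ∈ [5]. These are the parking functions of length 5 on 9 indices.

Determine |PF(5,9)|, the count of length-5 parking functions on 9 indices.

50000

|PF| = (9−5+1)·(9+1)^(5−1) = 5·10000 = 50000 (Konheim–Weiss)
E.g. (4,7,1,5,7) → sorted (1,4,5,7,7): b_i ≤ 4+i ∀i, a PF.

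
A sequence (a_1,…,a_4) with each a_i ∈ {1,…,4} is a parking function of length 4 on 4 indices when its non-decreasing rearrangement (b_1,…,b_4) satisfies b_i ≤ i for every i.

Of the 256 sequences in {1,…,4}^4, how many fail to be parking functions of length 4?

131

#PF = (4−4+1)·(4+1)^(4−1) = 1·125 = 125 [KW]
E.g. (2,2,2,3) → sorted (2,2,2,3): b_1=2>1, not a PF.
4^4 − 125 = 256 − 125 = 131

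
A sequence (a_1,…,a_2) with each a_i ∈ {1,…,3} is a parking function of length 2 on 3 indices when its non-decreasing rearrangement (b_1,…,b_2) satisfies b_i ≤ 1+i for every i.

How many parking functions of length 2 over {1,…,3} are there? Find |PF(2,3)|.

8

#PF = 2·4^1 = 2·4 = 8 [KW]
Example (1,2) → sorted (1,2): b_i ≤ 1+i ∀i, a PF.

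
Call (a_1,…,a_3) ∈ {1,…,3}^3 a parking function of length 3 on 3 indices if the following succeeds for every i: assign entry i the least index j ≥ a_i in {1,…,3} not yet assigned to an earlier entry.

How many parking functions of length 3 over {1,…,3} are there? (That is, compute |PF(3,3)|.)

16

|PF| = (3+1−3)·(3+1)^{3−1} = 1·16 = 16 (Pollak)
E.g. (2,1,2) → sorted (1,2,2): b_i ≤ i ∀i, a PF.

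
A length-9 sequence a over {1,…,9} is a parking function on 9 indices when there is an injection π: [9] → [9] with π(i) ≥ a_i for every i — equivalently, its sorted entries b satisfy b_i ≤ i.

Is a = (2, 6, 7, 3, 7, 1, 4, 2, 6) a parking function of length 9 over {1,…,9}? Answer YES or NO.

YES

Sorted: b = (1, 2, 2, 3, 4, 6, 6, 7, 7).
  b_1=1 ≤ 1
  b_2=2 ≤ 2
  b_3=2 ≤ 3
  b_4=3 ≤ 4
  b_5=4 ≤ 5
  b_6=6 ≤ 6
  b_7=6 ≤ 7
  b_8=7 ≤ 8
  b_9=7 ≤ 9
All bounds hold ⇒ YES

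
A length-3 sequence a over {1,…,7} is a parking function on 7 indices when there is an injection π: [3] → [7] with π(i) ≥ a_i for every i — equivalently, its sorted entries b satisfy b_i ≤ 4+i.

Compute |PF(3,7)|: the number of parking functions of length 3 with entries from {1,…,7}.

320

#PF = (7+1−3)·(7+1)^{3−1} = 5·64 = 320 (Konheim–Weiss)
One tuple (7,1,6) → sorted (1,6,7): b_i ≤ 4+i ∀i, a PF.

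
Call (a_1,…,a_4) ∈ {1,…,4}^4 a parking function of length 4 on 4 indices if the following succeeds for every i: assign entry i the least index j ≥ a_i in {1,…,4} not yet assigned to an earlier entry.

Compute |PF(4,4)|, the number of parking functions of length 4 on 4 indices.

Count = (4−4+1)·(4+1)^(4−1) = 1·125 = 125 (Konheim–Weiss)
Check (1,4,3,1) → sorted (1,1,3,4): b_i ≤ i ∀i, a PF.

125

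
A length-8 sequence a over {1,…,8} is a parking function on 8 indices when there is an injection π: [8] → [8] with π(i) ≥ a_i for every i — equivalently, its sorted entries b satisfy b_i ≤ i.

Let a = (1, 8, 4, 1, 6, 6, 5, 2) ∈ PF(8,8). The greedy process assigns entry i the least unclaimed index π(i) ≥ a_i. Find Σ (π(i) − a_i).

3

Σπ = 36 ({1..8} each once); Σa = 1+8+4+1+6+6+5+2 = 33; disp = 36−33 = 3.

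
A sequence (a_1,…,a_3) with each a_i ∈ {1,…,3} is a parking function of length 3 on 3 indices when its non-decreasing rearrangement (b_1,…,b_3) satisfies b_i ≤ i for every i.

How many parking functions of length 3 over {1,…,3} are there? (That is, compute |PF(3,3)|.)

16

|PF(3,3)| = (4−3)·4^(3−1) = 1·16 = 16
One tuple (1,2,1) → sorted (1,1,2): b_i ≤ i ∀i, a PF.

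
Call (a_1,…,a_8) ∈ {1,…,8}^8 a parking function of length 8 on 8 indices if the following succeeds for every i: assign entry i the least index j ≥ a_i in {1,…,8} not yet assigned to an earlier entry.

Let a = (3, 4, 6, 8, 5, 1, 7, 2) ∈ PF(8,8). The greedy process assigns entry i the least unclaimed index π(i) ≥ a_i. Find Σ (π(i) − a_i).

0

Σπ(i) = 1+…+8 = 36; Σa = 3+4+6+8+5+1+7+2 = 36; disp = 36−36 = 0.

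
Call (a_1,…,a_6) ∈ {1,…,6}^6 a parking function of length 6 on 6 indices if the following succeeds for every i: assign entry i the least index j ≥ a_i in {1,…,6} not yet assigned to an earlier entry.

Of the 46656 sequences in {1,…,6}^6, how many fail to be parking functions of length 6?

29849

#PF = (6+1−6)·(6+1)^{6−1} = 1×16807 = 16807 (Konheim–Weiss)
Check (3,5,5,6,4,4) → sorted (3,4,4,5,5,6): b_1=3>1, not a PF.
So 46656 − 16807 = 29849 fail.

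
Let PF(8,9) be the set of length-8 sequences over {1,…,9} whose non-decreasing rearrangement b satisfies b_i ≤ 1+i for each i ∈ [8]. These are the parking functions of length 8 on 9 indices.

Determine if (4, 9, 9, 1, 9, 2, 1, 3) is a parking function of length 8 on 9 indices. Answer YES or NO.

NO

Order a: b = (1, 1, 2, 3, 4, 9, 9, 9).
  b_1=1 ≤ 2
  b_2=1 ≤ 3
  b_3=2 ≤ 4
  b_4=3 ≤ 5
  b_5=4 ≤ 6
  b_6=9 > 7
  fails at i=6 ⇒ NO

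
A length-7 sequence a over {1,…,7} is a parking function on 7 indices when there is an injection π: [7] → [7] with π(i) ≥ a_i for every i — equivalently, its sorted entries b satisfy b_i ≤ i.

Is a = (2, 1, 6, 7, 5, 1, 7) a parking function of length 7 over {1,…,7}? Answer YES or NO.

NO

Sorted: b = (1, 1, 2, 5, 6, 7, 7).
  b_1=1 ≤ 1
  b_2=1 ≤ 2
  b_3=2 ≤ 3
  b_4=5 > 4
  fails at i=4 ⇒ NO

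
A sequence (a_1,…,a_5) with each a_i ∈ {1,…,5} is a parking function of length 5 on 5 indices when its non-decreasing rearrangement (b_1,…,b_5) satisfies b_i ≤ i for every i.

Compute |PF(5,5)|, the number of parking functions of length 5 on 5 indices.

1296

|PF| = (6−5)·6^(5−1) = 1 · 1296 = 1296 (Konheim–Weiss)
E.g. (1,4,3,3,1) → sorted (1,1,3,3,4): b_i ≤ i ∀i, a PF.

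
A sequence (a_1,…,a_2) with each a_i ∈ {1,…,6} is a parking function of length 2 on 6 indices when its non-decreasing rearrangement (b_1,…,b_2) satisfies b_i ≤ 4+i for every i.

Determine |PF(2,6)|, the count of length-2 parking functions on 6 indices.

35

#PF = (6+1−2)·(6+1)^{2−1} = 5·7 = 35 [KW]
Example (4,1) → sorted (1,4): b_i ≤ 4+i ∀i, a PF.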